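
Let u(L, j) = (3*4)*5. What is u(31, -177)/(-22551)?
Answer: -20/7517 ≈ -0.0026606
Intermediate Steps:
u(L, j) = 60 (u(L, j) = 12*5 = 60)
u(31, -177)/(-22551) = 60/(-22551) = 60*(-1/22551) = -20/7517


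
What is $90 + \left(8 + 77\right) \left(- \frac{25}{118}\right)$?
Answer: $\frac{8495}{118} \approx 71.992$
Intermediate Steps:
$90 + \left(8 + 77\right) \left(- \frac{25}{118}\right) = 90 + 85 \left(\left(-25\right) \frac{1}{118}\right) = 90 + 85 \left(- \frac{25}{118}\right) = 90 - \frac{2125}{118} = \frac{8495}{118}$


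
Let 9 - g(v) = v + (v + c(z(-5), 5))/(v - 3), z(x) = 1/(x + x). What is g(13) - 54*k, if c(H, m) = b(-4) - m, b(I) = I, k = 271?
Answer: -73192/5 ≈ -14638.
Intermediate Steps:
z(x) = 1/(2*x)
c(H, m) = -4 - m
g(v) = 9 - v - (-9 + v)/(-3 + v) (g(v) = 9 - (v + (v + (-4 - 1*5))/(v - 3)) = 9 - (v + (v + (-4 - 5))/(-3 + v)) = 9 - (v + (v - 9)/(-3 + v)) = 9 - (v + (-9 + v)/(-3 + v)) = 9 + (-v - (-9 + v)/(-3 + v)) = 9 - v - (-9 + v)/(-3 + v))
g(13) - 54*k = (-18 - 1*13² + 11*13)/(-3 + 13) - 54*271 = (-18 - 1*169 + 143)/10 - 14634 = (-18 - 169 + 143)/10 - 14634 = (⅒)*(-44) - 14634 = -22/5 - 14634 = -73192/5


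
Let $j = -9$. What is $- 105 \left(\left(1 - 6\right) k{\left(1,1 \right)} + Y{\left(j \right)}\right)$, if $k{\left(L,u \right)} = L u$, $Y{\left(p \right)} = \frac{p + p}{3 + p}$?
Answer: $210$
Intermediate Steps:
$Y{\left(p \right)} = \frac{2 p}{3 + p}$
$- 105 \left(\left(1 - 6\right) k{\left(1,1 \right)} + Y{\left(j \right)}\right) = - 105 \left(\left(1 - 6\right) 1 \cdot 1 + 2 \left(-9\right) \frac{1}{3 - 9}\right) = - 105 \left(\left(-5\right) 1 + 2 \left(-9\right) \frac{1}{-6}\right) = - 105 \left(-5 + 2 \left(-9\right) \left(- \frac{1}{6}\right)\right) = - 105 \left(-5 + 3\right) = \left(-105\right) \left(-2\right) = 210$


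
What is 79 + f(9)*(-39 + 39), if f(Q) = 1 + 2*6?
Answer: 79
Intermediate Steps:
f(Q) = 13 (f(Q) = 1 + 12 = 13)
79 + f(9)*(-39 + 39) = 79 + 13*(-39 + 39) = 79 + 13*0 = 79 + 0 = 79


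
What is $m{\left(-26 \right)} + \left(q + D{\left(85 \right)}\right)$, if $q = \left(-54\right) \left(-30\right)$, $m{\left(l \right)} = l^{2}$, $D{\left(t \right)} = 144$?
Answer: $2440$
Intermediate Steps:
$q = 1620$
$m{\left(-26 \right)} + \left(q + D{\left(85 \right)}\right) = \left(-26\right)^{2} + \left(1620 + 144\right) = 676 + 1764 = 2440$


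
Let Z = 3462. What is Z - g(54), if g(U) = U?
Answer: 3408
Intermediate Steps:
Z - g(54) = 3462 - 1*54 = 3462 - 54 = 3408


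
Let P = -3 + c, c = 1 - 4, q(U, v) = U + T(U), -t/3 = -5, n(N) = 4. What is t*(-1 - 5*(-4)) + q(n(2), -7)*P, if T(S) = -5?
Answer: 291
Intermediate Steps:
t = 15 (t = -3*(-5) = 15)
q(U, v) = -5 + U (q(U, v) = U - 5 = -5 + U)
c = -3
P = -6 (P = -3 - 3 = -6)
t*(-1 - 5*(-4)) + q(n(2), -7)*P = 15*(-1 - 5*(-4)) + (-5 + 4)*(-6) = 15*(-1 + 20) - 1*(-6) = 15*19 + 6 = 285 + 6 = 291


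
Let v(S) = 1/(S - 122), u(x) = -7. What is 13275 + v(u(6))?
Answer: 1712474/129 ≈ 13275.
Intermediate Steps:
v(S) = 1/(-122 + S)
13275 + v(u(6)) = 13275 + 1/(-122 - 7) = 13275 + 1/(-129) = 13275 - 1/129 = 1712474/129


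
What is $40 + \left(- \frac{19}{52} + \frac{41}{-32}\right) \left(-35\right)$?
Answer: $\frac{40615}{416} \approx 97.632$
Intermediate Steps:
$40 + \left(- \frac{19}{52} + \frac{41}{-32}\right) \left(-35\right) = 40 + \left(\left(-19\right) \frac{1}{52} + 41 \left(- \frac{1}{32}\right)\right) \left(-35\right) = 40 + \left(- \frac{19}{52} - \frac{41}{32}\right) \left(-35\right) = 40 - - \frac{23975}{416} = 40 + \frac{23975}{416} = \frac{40615}{416}$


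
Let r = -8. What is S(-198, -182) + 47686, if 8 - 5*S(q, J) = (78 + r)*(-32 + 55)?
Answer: 236828/5 ≈ 47366.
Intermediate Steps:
S(q, J) = -1602/5 (S(q, J) = 8/5 - (78 - 8)*(-32 + 55)/5 = 8/5 - 14*23 = 8/5 - ⅕*1610 = 8/5 - 322 = -1602/5)
S(-198, -182) + 47686 = -1602/5 + 47686 = 236828/5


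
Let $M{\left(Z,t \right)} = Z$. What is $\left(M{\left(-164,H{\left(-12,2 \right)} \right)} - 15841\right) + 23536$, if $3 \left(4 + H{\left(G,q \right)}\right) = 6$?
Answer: $7531$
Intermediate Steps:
$H{\left(G,q \right)} = -2$ ($H{\left(G,q \right)} = -4 + \frac{1}{3} \cdot 6 = -4 + 2 = -2$)
$\left(M{\left(-164,H{\left(-12,2 \right)} \right)} - 15841\right) + 23536 = \left(-164 - 15841\right) + 23536 = -16005 + 23536 = 7531$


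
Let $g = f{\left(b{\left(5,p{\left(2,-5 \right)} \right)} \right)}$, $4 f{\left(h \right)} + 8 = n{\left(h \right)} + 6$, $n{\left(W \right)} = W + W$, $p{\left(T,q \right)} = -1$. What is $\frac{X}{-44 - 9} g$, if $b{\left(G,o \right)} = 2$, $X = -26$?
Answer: $\frac{13}{53} \approx 0.24528$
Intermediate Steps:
$n{\left(W \right)} = 2 W$
$f{\left(h \right)} = - \frac{1}{2} + \frac{h}{2}$ ($f{\left(h \right)} = -2 + \frac{2 h + 6}{4} = -2 + \frac{6 + 2 h}{4} = -2 + \left(\frac{3}{2} + \frac{h}{2}\right) = - \frac{1}{2} + \frac{h}{2}$)
$g = \frac{1}{2}$ ($g = - \frac{1}{2} + \frac{1}{2} \cdot 2 = - \frac{1}{2} + 1 = \frac{1}{2} \approx 0.5$)
$\frac{X}{-44 - 9} g = - \frac{26}{-44 - 9} \cdot \frac{1}{2} = - \frac{26}{-53} \cdot \frac{1}{2} = \left(-26\right) \left(- \frac{1}{53}\right) \frac{1}{2} = \frac{26}{53} \cdot \frac{1}{2} = \frac{13}{53}$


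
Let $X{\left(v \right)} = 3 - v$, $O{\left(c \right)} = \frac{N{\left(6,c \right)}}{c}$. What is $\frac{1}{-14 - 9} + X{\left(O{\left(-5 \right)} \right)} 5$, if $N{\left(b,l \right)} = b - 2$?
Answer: $\frac{436}{23} \approx 18.957$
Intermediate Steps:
$N{\left(b,l \right)} = -2 + b$
$O{\left(c \right)} = \frac{4}{c}$ ($O{\left(c \right)} = \frac{-2 + 6}{c} = \frac{4}{c}$)
$\frac{1}{-14 - 9} + X{\left(O{\left(-5 \right)} \right)} 5 = \frac{1}{-14 - 9} + \left(3 - \frac{4}{-5}\right) 5 = \frac{1}{-23} + \left(3 - 4 \left(- \frac{1}{5}\right)\right) 5 = - \frac{1}{23} + \left(3 - - \frac{4}{5}\right) 5 = - \frac{1}{23} + \left(3 + \frac{4}{5}\right) 5 = - \frac{1}{23} + \frac{19}{5} \cdot 5 = - \frac{1}{23} + 19 = \frac{436}{23}$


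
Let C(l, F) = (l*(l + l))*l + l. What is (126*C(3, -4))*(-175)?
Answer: -1256850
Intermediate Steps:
C(l, F) = l + 2*l**3 (C(l, F) = (l*(2*l))*l + l = (2*l**2)*l + l = 2*l**3 + l = l + 2*l**3)
(126*C(3, -4))*(-175) = (126*(3 + 2*3**3))*(-175) = (126*(3 + 2*27))*(-175) = (126*(3 + 54))*(-175) = (126*57)*(-175) = 7182*(-175) = -1256850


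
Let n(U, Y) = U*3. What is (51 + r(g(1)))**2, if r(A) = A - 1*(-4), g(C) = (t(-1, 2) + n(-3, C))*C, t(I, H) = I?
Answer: 2025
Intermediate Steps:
n(U, Y) = 3*U
g(C) = -10*C (g(C) = (-1 + 3*(-3))*C = (-1 - 9)*C = -10*C)
r(A) = 4 + A (r(A) = A + 4 = 4 + A)
(51 + r(g(1)))**2 = (51 + (4 - 10*1))**2 = (51 + (4 - 10))**2 = (51 - 6)**2 = 45**2 = 2025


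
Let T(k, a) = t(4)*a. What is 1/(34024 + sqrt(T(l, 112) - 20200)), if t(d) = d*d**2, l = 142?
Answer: 4253/144705701 - 3*I*sqrt(362)/578822804 ≈ 2.9391e-5 - 9.8612e-8*I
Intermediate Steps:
t(d) = d**3
T(k, a) = 64*a (T(k, a) = 4**3*a = 64*a)
1/(34024 + sqrt(T(l, 112) - 20200)) = 1/(34024 + sqrt(64*112 - 20200)) = 1/(34024 + sqrt(7168 - 20200)) = 1/(34024 + sqrt(-13032)) = 1/(34024 + 6*I*sqrt(362))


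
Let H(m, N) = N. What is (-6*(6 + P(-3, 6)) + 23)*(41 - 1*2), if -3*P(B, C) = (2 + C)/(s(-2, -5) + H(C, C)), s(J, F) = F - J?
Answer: -299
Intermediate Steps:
P(B, C) = -(2 + C)/(3*(-3 + C)) (P(B, C) = -(2 + C)/(3*((-5 - 1*(-2)) + C)) = -(2 + C)/(3*((-5 + 2) + C)) = -(2 + C)/(3*(-3 + C)))
(-6*(6 + P(-3, 6)) + 23)*(41 - 1*2) = (-6*(6 + (-2 - 1*6)/(3*(-3 + 6))) + 23)*(41 - 1*2) = (-6*(6 + (1/3)*(-2 - 6)/3) + 23)*(41 - 2) = (-6*(6 + (1/3)*(1/3)*(-8)) + 23)*39 = (-6*(6 - 8/9) + 23)*39 = (-6*46/9 + 23)*39 = (-92/3 + 23)*39 = -23/3*39 = -299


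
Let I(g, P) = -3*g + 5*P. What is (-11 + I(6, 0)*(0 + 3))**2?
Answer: 4225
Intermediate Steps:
(-11 + I(6, 0)*(0 + 3))**2 = (-11 + (-3*6 + 5*0)*(0 + 3))**2 = (-11 + (-18 + 0)*3)**2 = (-11 - 18*3)**2 = (-11 - 54)**2 = (-65)**2 = 4225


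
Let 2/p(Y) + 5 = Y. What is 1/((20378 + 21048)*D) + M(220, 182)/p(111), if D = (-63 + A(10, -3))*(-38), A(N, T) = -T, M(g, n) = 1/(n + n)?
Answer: 25540399/175409520 ≈ 0.14560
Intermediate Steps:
M(g, n) = 1/(2*n)
p(Y) = 2/(-5 + Y)
D = 2280 (D = (-63 - 1*(-3))*(-38) = (-63 + 3)*(-38) = -60*(-38) = 2280)
1/((20378 + 21048)*D) + M(220, 182)/p(111) = 1/((20378 + 21048)*2280) + ((1/2)/182)/((2/(-5 + 111))) = (1/2280)/41426 + ((1/2)*(1/182))/((2/106)) = (1/41426)*(1/2280) + 1/(364*((2*(1/106)))) = 1/94451280 + 1/(364*(1/53)) = 1/94451280 + (1/364)*53 = 1/94451280 + 53/364 = 25540399/175409520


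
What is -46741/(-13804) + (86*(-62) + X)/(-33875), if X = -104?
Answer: 1658389919/467610500 ≈ 3.5465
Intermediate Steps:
-46741/(-13804) + (86*(-62) + X)/(-33875) = -46741/(-13804) + (86*(-62) - 104)/(-33875) = -46741*(-1/13804) + (-5332 - 104)*(-1/33875) = 46741/13804 - 5436*(-1/33875) = 46741/13804 + 5436/33875 = 1658389919/467610500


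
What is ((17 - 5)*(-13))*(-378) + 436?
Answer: 59404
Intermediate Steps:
((17 - 5)*(-13))*(-378) + 436 = (12*(-13))*(-378) + 436 = -156*(-378) + 436 = 58968 + 436 = 59404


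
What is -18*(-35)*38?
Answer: 23940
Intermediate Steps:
-18*(-35)*38 = 630*38 = 23940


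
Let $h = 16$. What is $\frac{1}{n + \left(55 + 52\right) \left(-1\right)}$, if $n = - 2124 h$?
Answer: $- \frac{1}{34091} \approx -2.9333 \cdot 10^{-5}$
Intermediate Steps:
$n = -33984$ ($n = \left(-2124\right) 16 = -33984$)
$\frac{1}{n + \left(55 + 52\right) \left(-1\right)} = \frac{1}{-33984 + \left(55 + 52\right) \left(-1\right)} = \frac{1}{-33984 + 107 \left(-1\right)} = \frac{1}{-33984 - 107} = \frac{1}{-34091} = - \frac{1}{34091}$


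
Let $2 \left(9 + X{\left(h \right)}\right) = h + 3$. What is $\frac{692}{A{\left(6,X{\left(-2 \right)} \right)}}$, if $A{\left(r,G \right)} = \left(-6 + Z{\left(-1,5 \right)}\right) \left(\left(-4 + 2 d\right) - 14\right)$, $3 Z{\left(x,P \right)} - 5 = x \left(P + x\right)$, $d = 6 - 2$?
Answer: $\frac{1038}{85} \approx 12.212$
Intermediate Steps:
$d = 4$
$X{\left(h \right)} = - \frac{15}{2} + \frac{h}{2}$ ($X{\left(h \right)} = -9 + \frac{h + 3}{2} = -9 + \frac{3 + h}{2} = -9 + \left(\frac{3}{2} + \frac{h}{2}\right) = - \frac{15}{2} + \frac{h}{2}$)
$Z{\left(x,P \right)} = \frac{5}{3} + \frac{x \left(P + x\right)}{3}$
$A{\left(r,G \right)} = \frac{170}{3}$ ($A{\left(r,G \right)} = \left(-6 + \left(\frac{5}{3} + \frac{\left(-1\right)^{2}}{3} + \frac{1}{3} \cdot 5 \left(-1\right)\right)\right) \left(\left(-4 + 2 \cdot 4\right) - 14\right) = \left(-6 + \left(\frac{5}{3} + \frac{1}{3} \cdot 1 - \frac{5}{3}\right)\right) \left(\left(-4 + 8\right) - 14\right) = \left(-6 + \left(\frac{5}{3} + \frac{1}{3} - \frac{5}{3}\right)\right) \left(4 - 14\right) = \left(-6 + \frac{1}{3}\right) \left(-10\right) = \left(- \frac{17}{3}\right) \left(-10\right) = \frac{170}{3}$)
$\frac{692}{A{\left(6,X{\left(-2 \right)} \right)}} = \frac{692}{\frac{170}{3}} = 692 \cdot \frac{3}{170} = \frac{1038}{85}$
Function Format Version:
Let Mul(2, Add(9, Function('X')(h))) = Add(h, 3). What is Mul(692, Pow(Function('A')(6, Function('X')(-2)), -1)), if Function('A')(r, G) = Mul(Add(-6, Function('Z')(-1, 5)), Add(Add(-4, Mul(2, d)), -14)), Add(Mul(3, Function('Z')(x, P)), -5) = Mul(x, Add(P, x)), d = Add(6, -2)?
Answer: Rational(1038, 85) ≈ 12.212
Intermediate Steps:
d = 4
Function('X')(h) = Add(Rational(-15, 2), Mul(Rational(1, 2), h)) (Function('X')(h) = Add(-9, Mul(Rational(1, 2), Add(h, 3))) = Add(-9, Mul(Rational(1, 2), Add(3, h))) = Add(-9, Add(Rational(3, 2), Mul(Rational(1, 2), h))) = Add(Rational(-15, 2), Mul(Rational(1, 2), h)))
Function('Z')(x, P) = Add(Rational(5, 3), Mul(Rational(1, 3), x, Add(P, x))) (Function('Z')(x, P) = Add(Rational(5, 3), Mul(Rational(1, 3), Mul(x, Add(P, x)))) = Add(Rational(5, 3), Mul(Rational(1, 3), x, Add(P, x))))
Function('A')(r, G) = Rational(170, 3) (Function('A')(r, G) = Mul(Add(-6, Add(Rational(5, 3), Mul(Rational(1, 3), Pow(-1, 2)), Mul(Rational(1, 3), 5, -1))), Add(Add(-4, Mul(2, 4)), -14)) = Mul(Add(-6, Add(Rational(5, 3), Mul(Rational(1, 3), 1), Rational(-5, 3))), Add(Add(-4, 8), -14)) = Mul(Add(-6, Add(Rational(5, 3), Rational(1, 3), Rational(-5, 3))), Add(4, -14)) = Mul(Add(-6, Rational(1, 3)), -10) = Mul(Rational(-17, 3), -10) = Rational(170, 3))
Mul(692, Pow(Function('A')(6, Function('X')(-2)), -1)) = Mul(692, Pow(Rational(170, 3), -1)) = Mul(692, Rational(3, 170)) = Rational(1038, 85)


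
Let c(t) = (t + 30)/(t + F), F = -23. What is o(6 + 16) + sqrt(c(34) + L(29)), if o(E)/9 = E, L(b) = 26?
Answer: 198 + 5*sqrt(154)/11 ≈ 203.64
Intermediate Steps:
o(E) = 9*E
c(t) = (30 + t)/(-23 + t) (c(t) = (t + 30)/(t - 23) = (30 + t)/(-23 + t))
o(6 + 16) + sqrt(c(34) + L(29)) = 9*(6 + 16) + sqrt((30 + 34)/(-23 + 34) + 26) = 9*22 + sqrt(64/11 + 26) = 198 + sqrt((1/11)*64 + 26) = 198 + sqrt(64/11 + 26) = 198 + sqrt(350/11) = 198 + 5*sqrt(154)/11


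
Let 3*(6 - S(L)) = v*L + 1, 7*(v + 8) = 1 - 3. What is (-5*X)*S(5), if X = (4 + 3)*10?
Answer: -20450/3 ≈ -6816.7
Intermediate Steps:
v = -58/7 (v = -8 + (1 - 3)/7 = -8 + (⅐)*(-2) = -8 - 2/7 = -58/7 ≈ -8.2857)
S(L) = 17/3 + 58*L/21 (S(L) = 6 - (-58*L/7 + 1)/3 = 6 - (1 - 58*L/7)/3 = 6 + (-⅓ + 58*L/21) = 17/3 + 58*L/21)
X = 70 (X = 7*10 = 70)
(-5*X)*S(5) = (-5*70)*(17/3 + (58/21)*5) = -350*(17/3 + 290/21) = -350*409/21 = -20450/3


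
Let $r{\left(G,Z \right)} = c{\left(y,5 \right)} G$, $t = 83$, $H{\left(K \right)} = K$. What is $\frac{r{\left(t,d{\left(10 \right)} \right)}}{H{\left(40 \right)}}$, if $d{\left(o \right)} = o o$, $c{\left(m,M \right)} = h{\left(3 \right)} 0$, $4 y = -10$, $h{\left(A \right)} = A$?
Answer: $0$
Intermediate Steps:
$y = - \frac{5}{2}$ ($y = \frac{1}{4} \left(-10\right) = - \frac{5}{2} \approx -2.5$)
$c{\left(m,M \right)} = 0$ ($c{\left(m,M \right)} = 3 \cdot 0 = 0$)
$d{\left(o \right)} = o^{2}$
$r{\left(G,Z \right)} = 0$ ($r{\left(G,Z \right)} = 0 G = 0$)
$\frac{r{\left(t,d{\left(10 \right)} \right)}}{H{\left(40 \right)}} = \frac{0}{40} = 0 \cdot \frac{1}{40} = 0$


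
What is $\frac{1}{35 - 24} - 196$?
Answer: $- \frac{2155}{11} \approx -195.91$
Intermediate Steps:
$\frac{1}{35 - 24} - 196 = \frac{1}{11} - 196 = - \frac{2155}{11}$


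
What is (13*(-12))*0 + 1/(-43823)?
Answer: -1/43823 ≈ -2.2819e-5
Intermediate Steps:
(13*(-12))*0 + 1/(-43823) = -156*0 - 1/43823 = 0 - 1/43823 = -1/43823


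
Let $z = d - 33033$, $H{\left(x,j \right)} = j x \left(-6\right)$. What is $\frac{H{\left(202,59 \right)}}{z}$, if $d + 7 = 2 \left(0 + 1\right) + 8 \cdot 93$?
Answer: $\frac{35754}{16147} \approx 2.2143$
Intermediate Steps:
$H{\left(x,j \right)} = - 6 j x$
$d = 739$ ($d = -7 + \left(2 \left(0 + 1\right) + 8 \cdot 93\right) = -7 + \left(2 \cdot 1 + 744\right) = -7 + \left(2 + 744\right) = -7 + 746 = 739$)
$z = -32294$ ($z = 739 - 33033 = -32294$)
$\frac{H{\left(202,59 \right)}}{z} = \frac{\left(-6\right) 59 \cdot 202}{-32294} = \left(-71508\right) \left(- \frac{1}{32294}\right) = \frac{35754}{16147}$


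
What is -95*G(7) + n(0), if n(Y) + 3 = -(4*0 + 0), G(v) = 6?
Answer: -573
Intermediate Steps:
n(Y) = -3 (n(Y) = -3 - (4*0 + 0) = -3 - (0 + 0) = -3 - 1*0 = -3 + 0 = -3)
-95*G(7) + n(0) = -95*6 - 3 = -570 - 3 = -573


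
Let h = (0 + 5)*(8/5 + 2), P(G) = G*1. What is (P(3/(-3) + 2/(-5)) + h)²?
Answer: 6889/25 ≈ 275.56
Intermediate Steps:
P(G) = G
h = 18 (h = 5*(8*(⅕) + 2) = 5*(8/5 + 2) = 5*(18/5) = 18)
(P(3/(-3) + 2/(-5)) + h)² = ((3/(-3) + 2/(-5)) + 18)² = ((3*(-⅓) + 2*(-⅕)) + 18)² = ((-1 - ⅖) + 18)² = (-7/5 + 18)² = (83/5)² = 6889/25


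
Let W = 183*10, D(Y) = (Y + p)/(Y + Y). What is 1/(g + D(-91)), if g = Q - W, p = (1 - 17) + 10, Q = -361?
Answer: -182/398665 ≈ -0.00045652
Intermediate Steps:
p = -6 (p = -16 + 10 = -6)
D(Y) = (-6 + Y)/(2*Y) (D(Y) = (Y - 6)/(Y + Y) = (-6 + Y)/((2*Y)) = (-6 + Y)*(1/(2*Y)) = (-6 + Y)/(2*Y))
W = 1830
g = -2191 (g = -361 - 1*1830 = -361 - 1830 = -2191)
1/(g + D(-91)) = 1/(-2191 + (½)*(-6 - 91)/(-91)) = 1/(-2191 + (½)*(-1/91)*(-97)) = 1/(-2191 + 97/182) = 1/(-398665/182) = -182/398665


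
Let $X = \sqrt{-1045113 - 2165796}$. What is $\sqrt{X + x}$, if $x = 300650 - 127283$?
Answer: $\sqrt{173367 + i \sqrt{3210909}} \approx 416.38 + 2.152 i$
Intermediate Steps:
$X = i \sqrt{3210909}$ ($X = \sqrt{-3210909} = i \sqrt{3210909} \approx 1791.9 i$)
$x = 173367$
$\sqrt{X + x} = \sqrt{i \sqrt{3210909} + 173367} = \sqrt{173367 + i \sqrt{3210909}}$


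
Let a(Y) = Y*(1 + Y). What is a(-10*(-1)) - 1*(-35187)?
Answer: 35297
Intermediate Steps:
a(-10*(-1)) - 1*(-35187) = (-10*(-1))*(1 - 10*(-1)) - 1*(-35187) = 10*(1 + 10) + 35187 = 10*11 + 35187 = 110 + 35187 = 35297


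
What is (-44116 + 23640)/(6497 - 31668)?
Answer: 20476/25171 ≈ 0.81348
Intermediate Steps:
(-44116 + 23640)/(6497 - 31668) = -20476/(-25171) = -20476*(-1/25171) = 20476/25171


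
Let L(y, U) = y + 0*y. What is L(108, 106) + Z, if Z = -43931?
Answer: -43823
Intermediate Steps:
L(y, U) = y (L(y, U) = y + 0 = y)
L(108, 106) + Z = 108 - 43931 = -43823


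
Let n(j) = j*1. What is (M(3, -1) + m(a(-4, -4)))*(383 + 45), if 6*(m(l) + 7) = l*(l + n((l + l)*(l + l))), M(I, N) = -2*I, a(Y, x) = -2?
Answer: -22684/3 ≈ -7561.3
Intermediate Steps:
n(j) = j
m(l) = -7 + l*(l + 4*l**2)/6 (m(l) = -7 + (l*(l + (l + l)*(l + l)))/6 = -7 + (l*(l + (2*l)*(2*l)))/6 = -7 + (l*(l + 4*l**2))/6 = -7 + l*(l + 4*l**2)/6)
(M(3, -1) + m(a(-4, -4)))*(383 + 45) = (-2*3 + (-7 + (1/6)*(-2)**2 + (2/3)*(-2)**3))*(383 + 45) = (-6 + (-7 + (1/6)*4 + (2/3)*(-8)))*428 = (-6 + (-7 + 2/3 - 16/3))*428 = (-6 - 35/3)*428 = -53/3*428 = -22684/3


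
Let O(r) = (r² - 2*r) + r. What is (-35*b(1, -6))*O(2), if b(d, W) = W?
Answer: 420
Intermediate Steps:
O(r) = r² - r
(-35*b(1, -6))*O(2) = (-35*(-6))*(2*(-1 + 2)) = 210*(2*1) = 210*2 = 420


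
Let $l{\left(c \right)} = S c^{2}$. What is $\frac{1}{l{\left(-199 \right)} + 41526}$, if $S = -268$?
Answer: $- \frac{1}{10571542} \approx -9.4594 \cdot 10^{-8}$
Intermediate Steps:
$l{\left(c \right)} = - 268 c^{2}$
$\frac{1}{l{\left(-199 \right)} + 41526} = \frac{1}{- 268 \left(-199\right)^{2} + 41526} = \frac{1}{\left(-268\right) 39601 + 41526} = \frac{1}{-10613068 + 41526} = \frac{1}{-10571542} = - \frac{1}{10571542}$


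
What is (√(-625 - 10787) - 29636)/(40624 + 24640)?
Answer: -7409/16316 + 3*I*√317/32632 ≈ -0.45409 + 0.0016368*I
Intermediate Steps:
(√(-625 - 10787) - 29636)/(40624 + 24640) = (√(-11412) - 29636)/65264 = (6*I*√317 - 29636)*(1/65264) = (-29636 + 6*I*√317)*(1/65264) = -7409/16316 + 3*I*√317/32632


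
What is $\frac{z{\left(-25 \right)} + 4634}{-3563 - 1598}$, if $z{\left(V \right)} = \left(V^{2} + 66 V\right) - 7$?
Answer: $- \frac{3602}{5161} \approx -0.69793$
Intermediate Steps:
$z{\left(V \right)} = -7 + V^{2} + 66 V$
$\frac{z{\left(-25 \right)} + 4634}{-3563 - 1598} = \frac{\left(-7 + \left(-25\right)^{2} + 66 \left(-25\right)\right) + 4634}{-3563 - 1598} = \frac{\left(-7 + 625 - 1650\right) + 4634}{-5161} = \left(-1032 + 4634\right) \left(- \frac{1}{5161}\right) = 3602 \left(- \frac{1}{5161}\right) = - \frac{3602}{5161}$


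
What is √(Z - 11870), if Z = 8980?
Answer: 17*I*√10 ≈ 53.759*I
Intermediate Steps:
√(Z - 11870) = √(8980 - 11870) = √(-2890) = 17*I*√10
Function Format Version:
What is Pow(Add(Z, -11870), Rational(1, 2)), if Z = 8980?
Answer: Mul(17, I, Pow(10, Rational(1, 2))) ≈ Mul(53.759, I)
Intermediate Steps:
Pow(Add(Z, -11870), Rational(1, 2)) = Pow(Add(8980, -11870), Rational(1, 2)) = Pow(-2890, Rational(1, 2)) = Mul(17, I, Pow(10, Rational(1, 2)))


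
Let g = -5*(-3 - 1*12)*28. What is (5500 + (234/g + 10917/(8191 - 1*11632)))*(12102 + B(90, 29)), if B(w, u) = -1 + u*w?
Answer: 32463441627013/401450 ≈ 8.0865e+7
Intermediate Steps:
g = 2100 (g = -5*(-3 - 12)*28 = -5*(-15)*28 = 75*28 = 2100)
(5500 + (234/g + 10917/(8191 - 1*11632)))*(12102 + B(90, 29)) = (5500 + (234/2100 + 10917/(8191 - 1*11632)))*(12102 + (-1 + 29*90)) = (5500 + (234*(1/2100) + 10917/(8191 - 11632)))*(12102 + (-1 + 2610)) = (5500 + (39/350 + 10917/(-3441)))*(12102 + 2609) = (5500 + (39/350 + 10917*(-1/3441)))*14711 = (5500 + (39/350 - 3639/1147))*14711 = (5500 - 1228917/401450)*14711 = (2206746083/401450)*14711 = 32463441627013/401450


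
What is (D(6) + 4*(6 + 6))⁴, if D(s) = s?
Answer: 8503056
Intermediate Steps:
(D(6) + 4*(6 + 6))⁴ = (6 + 4*(6 + 6))⁴ = (6 + 4*12)⁴ = (6 + 48)⁴ = 54⁴ = 8503056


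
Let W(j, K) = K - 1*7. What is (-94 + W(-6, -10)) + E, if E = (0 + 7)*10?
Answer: -41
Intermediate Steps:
W(j, K) = -7 + K (W(j, K) = K - 7 = -7 + K)
E = 70 (E = 7*10 = 70)
(-94 + W(-6, -10)) + E = (-94 + (-7 - 10)) + 70 = (-94 - 17) + 70 = -111 + 70 = -41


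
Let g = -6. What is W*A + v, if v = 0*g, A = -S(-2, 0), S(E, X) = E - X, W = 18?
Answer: 36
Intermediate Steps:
A = 2 (A = -(-2 - 1*0) = -(-2 + 0) = -1*(-2) = 2)
v = 0 (v = 0*(-6) = 0)
W*A + v = 18*2 + 0 = 36 + 0 = 36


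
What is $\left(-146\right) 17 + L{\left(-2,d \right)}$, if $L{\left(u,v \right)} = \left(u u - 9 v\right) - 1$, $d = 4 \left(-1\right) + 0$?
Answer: $-2443$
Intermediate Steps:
$d = -4$ ($d = -4 + 0 = -4$)
$L{\left(u,v \right)} = -1 + u^{2} - 9 v$ ($L{\left(u,v \right)} = \left(u^{2} - 9 v\right) - 1 = -1 + u^{2} - 9 v$)
$\left(-146\right) 17 + L{\left(-2,d \right)} = \left(-146\right) 17 - \left(-35 - 4\right) = -2482 + \left(-1 + 4 + 36\right) = -2482 + 39 = -2443$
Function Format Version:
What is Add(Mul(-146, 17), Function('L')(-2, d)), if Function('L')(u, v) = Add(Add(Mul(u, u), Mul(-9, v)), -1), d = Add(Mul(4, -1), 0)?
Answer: -2443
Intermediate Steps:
d = -4 (d = Add(-4, 0) = -4)
Function('L')(u, v) = Add(-1, Pow(u, 2), Mul(-9, v)) (Function('L')(u, v) = Add(Add(Pow(u, 2), Mul(-9, v)), -1) = Add(-1, Pow(u, 2), Mul(-9, v)))
Add(Mul(-146, 17), Function('L')(-2, d)) = Add(Mul(-146, 17), Add(-1, Pow(-2, 2), Mul(-9, -4))) = Add(-2482, Add(-1, 4, 36)) = Add(-2482, 39) = -2443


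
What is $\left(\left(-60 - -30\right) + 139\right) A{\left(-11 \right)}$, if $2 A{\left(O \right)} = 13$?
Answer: $\frac{1417}{2} \approx 708.5$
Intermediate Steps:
$A{\left(O \right)} = \frac{13}{2}$ ($A{\left(O \right)} = \frac{1}{2} \cdot 13 = \frac{13}{2}$)
$\left(\left(-60 - -30\right) + 139\right) A{\left(-11 \right)} = \left(\left(-60 - -30\right) + 139\right) \frac{13}{2} = \left(\left(-60 + 30\right) + 139\right) \frac{13}{2} = \left(-30 + 139\right) \frac{13}{2} = 109 \cdot \frac{13}{2} = \frac{1417}{2}$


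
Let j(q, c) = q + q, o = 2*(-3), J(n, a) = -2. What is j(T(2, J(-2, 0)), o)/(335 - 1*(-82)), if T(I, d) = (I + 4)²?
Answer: 24/139 ≈ 0.17266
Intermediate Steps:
T(I, d) = (4 + I)²
o = -6
j(q, c) = 2*q
j(T(2, J(-2, 0)), o)/(335 - 1*(-82)) = (2*(4 + 2)²)/(335 - 1*(-82)) = (2*6²)/(335 + 82) = (2*36)/417 = 72*(1/417) = 24/139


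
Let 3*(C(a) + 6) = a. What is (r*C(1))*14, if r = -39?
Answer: 3094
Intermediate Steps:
C(a) = -6 + a/3
(r*C(1))*14 = -39*(-6 + (1/3)*1)*14 = -39*(-6 + 1/3)*14 = -39*(-17/3)*14 = 221*14 = 3094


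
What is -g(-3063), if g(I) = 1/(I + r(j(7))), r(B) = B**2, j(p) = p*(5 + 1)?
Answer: 1/1299 ≈ 0.00076982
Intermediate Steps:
j(p) = 6*p (j(p) = p*6 = 6*p)
g(I) = 1/(1764 + I) (g(I) = 1/(I + (6*7)**2) = 1/(I + 42**2) = 1/(I + 1764) = 1/(1764 + I))
-g(-3063) = -1/(1764 - 3063) = -1/(-1299) = -1*(-1/1299) = 1/1299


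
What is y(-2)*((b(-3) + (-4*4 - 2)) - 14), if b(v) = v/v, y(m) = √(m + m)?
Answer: -62*I ≈ -62.0*I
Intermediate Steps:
y(m) = √2*√m (y(m) = √(2*m) = √2*√m)
b(v) = 1
y(-2)*((b(-3) + (-4*4 - 2)) - 14) = (√2*√(-2))*((1 + (-4*4 - 2)) - 14) = (√2*(I*√2))*((1 + (-16 - 2)) - 14) = (2*I)*((1 - 18) - 14) = (2*I)*(-17 - 14) = (2*I)*(-31) = -62*I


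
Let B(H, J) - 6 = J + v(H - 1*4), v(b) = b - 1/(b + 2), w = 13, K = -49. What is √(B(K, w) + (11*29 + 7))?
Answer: √759543/51 ≈ 17.089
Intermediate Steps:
v(b) = b - 1/(2 + b)
B(H, J) = 6 + J + (-9 + (-4 + H)² + 2*H)/(-2 + H) (B(H, J) = 6 + (J + (-1 + (H - 1*4)² + 2*(H - 1*4))/(2 + (H - 1*4))) = 6 + (J + (-1 + (H - 4)² + 2*(H - 4))/(2 + (H - 4))) = 6 + (J + (-1 + (-4 + H)² + 2*(-4 + H))/(2 + (-4 + H))) = 6 + (J + (-1 + (-4 + H)² + (-8 + 2*H))/(-2 + H)) = 6 + (J + (-9 + (-4 + H)² + 2*H)/(-2 + H)) = 6 + J + (-9 + (-4 + H)² + 2*H)/(-2 + H))
√(B(K, w) + (11*29 + 7)) = √((-5 + (-49)² - 2*13 - 49*13)/(-2 - 49) + (11*29 + 7)) = √((-5 + 2401 - 26 - 637)/(-51) + (319 + 7)) = √(-1/51*1733 + 326) = √(-1733/51 + 326) = √(14893/51) = √759543/51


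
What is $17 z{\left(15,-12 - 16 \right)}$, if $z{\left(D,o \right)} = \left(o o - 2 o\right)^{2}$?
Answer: $11995200$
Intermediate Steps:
$z{\left(D,o \right)} = \left(o^{2} - 2 o\right)^{2}$
$17 z{\left(15,-12 - 16 \right)} = 17 \left(-12 - 16\right)^{2} \left(-2 - 28\right)^{2} = 17 \left(-28\right)^{2} \left(-2 - 28\right)^{2} = 17 \cdot 784 \left(-30\right)^{2} = 17 \cdot 784 \cdot 900 = 17 \cdot 705600 = 11995200$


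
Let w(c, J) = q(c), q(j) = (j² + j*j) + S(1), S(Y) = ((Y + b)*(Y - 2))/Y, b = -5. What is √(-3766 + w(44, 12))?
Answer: √110 ≈ 10.488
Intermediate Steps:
S(Y) = (-5 + Y)*(-2 + Y)/Y (S(Y) = ((Y - 5)*(Y - 2))/Y = ((-5 + Y)*(-2 + Y))/Y = (-5 + Y)*(-2 + Y)/Y)
q(j) = 4 + 2*j² (q(j) = (j² + j*j) + (-7 + 1 + 10/1) = (j² + j²) + (-7 + 1 + 10*1) = 2*j² + (-7 + 1 + 10) = 2*j² + 4 = 4 + 2*j²)
w(c, J) = 4 + 2*c²
√(-3766 + w(44, 12)) = √(-3766 + (4 + 2*44²)) = √(-3766 + (4 + 2*1936)) = √(-3766 + (4 + 3872)) = √(-3766 + 3876) = √110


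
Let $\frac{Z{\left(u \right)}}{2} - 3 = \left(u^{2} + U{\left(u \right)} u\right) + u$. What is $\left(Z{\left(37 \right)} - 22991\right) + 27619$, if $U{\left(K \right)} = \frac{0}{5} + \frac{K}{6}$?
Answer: $\frac{23707}{3} \approx 7902.3$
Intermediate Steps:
$U{\left(K \right)} = \frac{K}{6}$ ($U{\left(K \right)} = 0 \cdot \frac{1}{5} + K \frac{1}{6} = 0 + \frac{K}{6} = \frac{K}{6}$)
$Z{\left(u \right)} = 6 + 2 u + \frac{7 u^{2}}{3}$ ($Z{\left(u \right)} = 6 + 2 \left(\left(u^{2} + \frac{u}{6} u\right) + u\right) = 6 + 2 \left(\left(u^{2} + \frac{u^{2}}{6}\right) + u\right) = 6 + 2 \left(\frac{7 u^{2}}{6} + u\right) = 6 + 2 \left(u + \frac{7 u^{2}}{6}\right) = 6 + \left(2 u + \frac{7 u^{2}}{3}\right) = 6 + 2 u + \frac{7 u^{2}}{3}$)
$\left(Z{\left(37 \right)} - 22991\right) + 27619 = \left(\left(6 + 2 \cdot 37 + \frac{7 \cdot 37^{2}}{3}\right) - 22991\right) + 27619 = \left(\left(6 + 74 + \frac{7}{3} \cdot 1369\right) - 22991\right) + 27619 = \left(\left(6 + 74 + \frac{9583}{3}\right) - 22991\right) + 27619 = \left(\frac{9823}{3} - 22991\right) + 27619 = - \frac{59150}{3} + 27619 = \frac{23707}{3}$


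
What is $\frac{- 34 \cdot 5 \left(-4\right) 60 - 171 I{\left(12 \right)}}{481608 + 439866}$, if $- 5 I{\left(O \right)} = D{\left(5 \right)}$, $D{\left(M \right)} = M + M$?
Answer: $\frac{6857}{153579} \approx 0.044648$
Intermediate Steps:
$D{\left(M \right)} = 2 M$
$I{\left(O \right)} = -2$ ($I{\left(O \right)} = - \frac{2 \cdot 5}{5} = \left(- \frac{1}{5}\right) 10 = -2$)
$\frac{- 34 \cdot 5 \left(-4\right) 60 - 171 I{\left(12 \right)}}{481608 + 439866} = \frac{- 34 \cdot 5 \left(-4\right) 60 - -342}{481608 + 439866} = \frac{\left(-34\right) \left(-20\right) 60 + 342}{921474} = \left(680 \cdot 60 + 342\right) \frac{1}{921474} = \left(40800 + 342\right) \frac{1}{921474} = 41142 \cdot \frac{1}{921474} = \frac{6857}{153579}$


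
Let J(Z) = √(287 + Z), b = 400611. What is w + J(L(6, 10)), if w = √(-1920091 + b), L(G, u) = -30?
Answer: √257 + 2*I*√379870 ≈ 16.031 + 1232.7*I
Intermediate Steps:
w = 2*I*√379870 (w = √(-1920091 + 400611) = √(-1519480) = 2*I*√379870 ≈ 1232.7*I)
w + J(L(6, 10)) = 2*I*√379870 + √(287 - 30) = 2*I*√379870 + √257 = √257 + 2*I*√379870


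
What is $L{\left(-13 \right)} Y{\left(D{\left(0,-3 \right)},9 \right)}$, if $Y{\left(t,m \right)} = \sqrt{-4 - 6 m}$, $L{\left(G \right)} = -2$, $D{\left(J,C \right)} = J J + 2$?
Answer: $- 2 i \sqrt{58} \approx - 15.232 i$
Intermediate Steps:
$D{\left(J,C \right)} = 2 + J^{2}$ ($D{\left(J,C \right)} = J^{2} + 2 = 2 + J^{2}$)
$L{\left(-13 \right)} Y{\left(D{\left(0,-3 \right)},9 \right)} = - 2 \sqrt{-4 - 54} = - 2 \sqrt{-58} = - 2 i \sqrt{58}$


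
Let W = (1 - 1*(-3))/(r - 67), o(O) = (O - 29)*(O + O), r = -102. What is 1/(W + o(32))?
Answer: 169/32444 ≈ 0.0052090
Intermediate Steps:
o(O) = 2*O*(-29 + O) (o(O) = (-29 + O)*(2*O) = 2*O*(-29 + O))
W = -4/169 (W = (1 - 1*(-3))/(-102 - 67) = (1 + 3)/(-169) = -1/169*4 = -4/169 ≈ -0.023669)
1/(W + o(32)) = 1/(-4/169 + 2*32*(-29 + 32)) = 1/(-4/169 + 2*32*3) = 1/(-4/169 + 192) = 1/(32444/169) = 169/32444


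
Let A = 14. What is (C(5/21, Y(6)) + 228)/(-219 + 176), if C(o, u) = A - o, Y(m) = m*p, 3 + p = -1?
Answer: -5077/903 ≈ -5.6224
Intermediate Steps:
p = -4 (p = -3 - 1 = -4)
Y(m) = -4*m (Y(m) = m*(-4) = -4*m)
C(o, u) = 14 - o
(C(5/21, Y(6)) + 228)/(-219 + 176) = ((14 - 5/21) + 228)/(-219 + 176) = ((14 - 5/21) + 228)/(-43) = ((14 - 1*5/21) + 228)*(-1/43) = ((14 - 5/21) + 228)*(-1/43) = (289/21 + 228)*(-1/43) = (5077/21)*(-1/43) = -5077/903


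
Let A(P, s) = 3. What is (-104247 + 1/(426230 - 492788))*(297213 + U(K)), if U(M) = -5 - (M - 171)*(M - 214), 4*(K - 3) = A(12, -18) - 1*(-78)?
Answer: -29865923439779665/1064928 ≈ -2.8045e+10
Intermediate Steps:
K = 93/4 (K = 3 + (3 - 1*(-78))/4 = 3 + (3 + 78)/4 = 3 + (¼)*81 = 3 + 81/4 = 93/4 ≈ 23.250)
U(M) = -5 - (-214 + M)*(-171 + M) (U(M) = -5 - (-171 + M)*(-214 + M) = -5 - (-214 + M)*(-171 + M))
(-104247 + 1/(426230 - 492788))*(297213 + U(K)) = (-104247 + 1/(426230 - 492788))*(297213 + (-36599 - (93/4)² + 385*(93/4))) = (-104247 + 1/(-66558))*(297213 + (-36599 - 1*8649/16 + 35805/4)) = (-104247 - 1/66558)*(297213 + (-36599 - 8649/16 + 35805/4)) = -6938471827*(297213 - 451013/16)/66558 = -6938471827/66558*4304395/16 = -29865923439779665/1064928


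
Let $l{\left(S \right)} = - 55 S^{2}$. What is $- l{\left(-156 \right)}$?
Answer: $1338480$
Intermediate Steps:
$- l{\left(-156 \right)} = - \left(-55\right) \left(-156\right)^{2} = - \left(-55\right) 24336 = \left(-1\right) \left(-1338480\right) = 1338480$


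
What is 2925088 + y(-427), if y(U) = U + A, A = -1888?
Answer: 2922773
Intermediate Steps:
y(U) = -1888 + U (y(U) = U - 1888 = -1888 + U)
2925088 + y(-427) = 2925088 + (-1888 - 427) = 2925088 - 2315 = 2922773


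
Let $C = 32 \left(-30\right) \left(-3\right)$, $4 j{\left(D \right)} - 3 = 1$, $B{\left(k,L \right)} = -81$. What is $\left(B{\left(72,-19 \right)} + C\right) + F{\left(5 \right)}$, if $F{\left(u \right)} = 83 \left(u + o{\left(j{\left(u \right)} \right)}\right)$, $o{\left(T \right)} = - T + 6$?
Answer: $3629$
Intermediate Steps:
$j{\left(D \right)} = 1$ ($j{\left(D \right)} = \frac{3}{4} + \frac{1}{4} \cdot 1 = \frac{3}{4} + \frac{1}{4} = 1$)
$o{\left(T \right)} = 6 - T$
$F{\left(u \right)} = 415 + 83 u$ ($F{\left(u \right)} = 83 \left(u + \left(6 - 1\right)\right) = 83 \left(u + 5\right) = 83 \left(5 + u\right) = 415 + 83 u$)
$C = 2880$ ($C = \left(-960\right) \left(-3\right) = 2880$)
$\left(B{\left(72,-19 \right)} + C\right) + F{\left(5 \right)} = \left(-81 + 2880\right) + \left(415 + 83 \cdot 5\right) = 2799 + \left(415 + 415\right) = 2799 + 830 = 3629$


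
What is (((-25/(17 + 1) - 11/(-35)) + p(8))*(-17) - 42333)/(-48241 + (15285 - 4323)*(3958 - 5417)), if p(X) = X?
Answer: 26743961/10106333370 ≈ 0.0026463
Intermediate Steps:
(((-25/(17 + 1) - 11/(-35)) + p(8))*(-17) - 42333)/(-48241 + (15285 - 4323)*(3958 - 5417)) = (((-25/(17 + 1) - 11/(-35)) + 8)*(-17) - 42333)/(-48241 + (15285 - 4323)*(3958 - 5417)) = (((-25/18 - 11*(-1/35)) + 8)*(-17) - 42333)/(-48241 + 10962*(-1459)) = (((-25*1/18 + 11/35) + 8)*(-17) - 42333)/(-48241 - 15993558) = (((-25/18 + 11/35) + 8)*(-17) - 42333)/(-16041799) = ((-677/630 + 8)*(-17) - 42333)*(-1/16041799) = ((4363/630)*(-17) - 42333)*(-1/16041799) = (-74171/630 - 42333)*(-1/16041799) = -26743961/630*(-1/16041799) = 26743961/10106333370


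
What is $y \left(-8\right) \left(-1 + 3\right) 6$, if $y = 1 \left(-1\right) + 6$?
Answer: $-480$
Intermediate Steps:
$y = 5$ ($y = -1 + 6 = 5$)
$y \left(-8\right) \left(-1 + 3\right) 6 = 5 \left(-8\right) \left(-1 + 3\right) 6 = - 40 \cdot 2 \cdot 6 = \left(-40\right) 12 = -480$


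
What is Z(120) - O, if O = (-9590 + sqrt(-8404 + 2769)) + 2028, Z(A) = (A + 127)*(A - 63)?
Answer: 21641 - 7*I*sqrt(115) ≈ 21641.0 - 75.067*I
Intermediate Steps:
Z(A) = (-63 + A)*(127 + A) (Z(A) = (127 + A)*(-63 + A) = (-63 + A)*(127 + A))
O = -7562 + 7*I*sqrt(115) (O = (-9590 + sqrt(-5635)) + 2028 = (-9590 + 7*I*sqrt(115)) + 2028 = -7562 + 7*I*sqrt(115) ≈ -7562.0 + 75.067*I)
Z(120) - O = (-8001 + 120**2 + 64*120) - (-7562 + 7*I*sqrt(115)) = (-8001 + 14400 + 7680) + (7562 - 7*I*sqrt(115)) = 14079 + (7562 - 7*I*sqrt(115)) = 21641 - 7*I*sqrt(115)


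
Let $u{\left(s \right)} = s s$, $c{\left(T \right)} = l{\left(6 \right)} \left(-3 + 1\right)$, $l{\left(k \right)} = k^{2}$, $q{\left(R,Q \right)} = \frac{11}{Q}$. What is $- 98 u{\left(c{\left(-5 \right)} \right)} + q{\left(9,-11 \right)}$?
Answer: $-508033$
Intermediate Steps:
$c{\left(T \right)} = -72$ ($c{\left(T \right)} = 6^{2} \left(-3 + 1\right) = 36 \left(-2\right) = -72$)
$u{\left(s \right)} = s^{2}$
$- 98 u{\left(c{\left(-5 \right)} \right)} + q{\left(9,-11 \right)} = - 98 \left(-72\right)^{2} + \frac{11}{-11} = \left(-98\right) 5184 + 11 \left(- \frac{1}{11}\right) = -508032 - 1 = -508033$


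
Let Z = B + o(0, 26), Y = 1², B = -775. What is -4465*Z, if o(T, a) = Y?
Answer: 3455910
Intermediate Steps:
Y = 1
o(T, a) = 1
Z = -774 (Z = -775 + 1 = -774)
-4465*Z = -4465*(-774) = 3455910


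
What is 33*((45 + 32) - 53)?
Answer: 792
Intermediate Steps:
33*((45 + 32) - 53) = 33*(77 - 53) = 33*24 = 792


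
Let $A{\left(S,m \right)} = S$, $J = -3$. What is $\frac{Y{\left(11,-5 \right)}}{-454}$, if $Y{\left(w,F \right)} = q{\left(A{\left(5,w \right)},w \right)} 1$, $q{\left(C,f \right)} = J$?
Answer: $\frac{3}{454} \approx 0.0066079$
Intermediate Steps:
$q{\left(C,f \right)} = -3$
$Y{\left(w,F \right)} = -3$ ($Y{\left(w,F \right)} = \left(-3\right) 1 = -3$)
$\frac{Y{\left(11,-5 \right)}}{-454} = - \frac{3}{-454} = \left(-3\right) \left(- \frac{1}{454}\right) = \frac{3}{454}$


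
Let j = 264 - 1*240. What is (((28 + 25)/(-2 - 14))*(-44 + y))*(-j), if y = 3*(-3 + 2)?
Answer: -7473/2 ≈ -3736.5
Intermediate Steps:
y = -3 (y = 3*(-1) = -3)
j = 24 (j = 264 - 240 = 24)
(((28 + 25)/(-2 - 14))*(-44 + y))*(-j) = (((28 + 25)/(-2 - 14))*(-44 - 3))*(-1*24) = ((53/(-16))*(-47))*(-24) = ((53*(-1/16))*(-47))*(-24) = -53/16*(-47)*(-24) = (2491/16)*(-24) = -7473/2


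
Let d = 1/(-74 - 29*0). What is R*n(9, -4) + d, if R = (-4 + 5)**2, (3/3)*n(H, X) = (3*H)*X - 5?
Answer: -8363/74 ≈ -113.01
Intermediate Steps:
n(H, X) = -5 + 3*H*X (n(H, X) = (3*H)*X - 5 = 3*H*X - 5 = -5 + 3*H*X)
R = 1 (R = 1**2 = 1)
d = -1/74 (d = 1/(-74 + 0) = 1/(-74) = -1/74 ≈ -0.013514)
R*n(9, -4) + d = 1*(-5 + 3*9*(-4)) - 1/74 = 1*(-5 - 108) - 1/74 = 1*(-113) - 1/74 = -113 - 1/74 = -8363/74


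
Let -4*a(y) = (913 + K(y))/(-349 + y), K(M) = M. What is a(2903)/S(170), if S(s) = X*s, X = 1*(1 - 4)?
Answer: 159/217090 ≈ 0.00073242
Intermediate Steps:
X = -3 (X = 1*(-3) = -3)
S(s) = -3*s
a(y) = -(913 + y)/(4*(-349 + y))
a(2903)/S(170) = ((-913 - 1*2903)/(4*(-349 + 2903)))/((-3*170)) = ((1/4)*(-913 - 2903)/2554)/(-510) = ((1/4)*(1/2554)*(-3816))*(-1/510) = -477/1277*(-1/510) = 159/217090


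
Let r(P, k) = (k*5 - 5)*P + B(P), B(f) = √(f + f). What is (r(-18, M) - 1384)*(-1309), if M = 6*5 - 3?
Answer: 4874716 - 7854*I ≈ 4.8747e+6 - 7854.0*I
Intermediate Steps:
B(f) = √2*√f (B(f) = √(2*f) = √2*√f)
M = 27 (M = 30 - 3 = 27)
r(P, k) = P*(-5 + 5*k) + √2*√P (r(P, k) = (k*5 - 5)*P + √2*√P = (5*k - 5)*P + √2*√P = (-5 + 5*k)*P + √2*√P = P*(-5 + 5*k) + √2*√P)
(r(-18, M) - 1384)*(-1309) = ((-5*(-18) + √2*√(-18) + 5*(-18)*27) - 1384)*(-1309) = ((90 + √2*(3*I*√2) - 2430) - 1384)*(-1309) = ((90 + 6*I - 2430) - 1384)*(-1309) = ((-2340 + 6*I) - 1384)*(-1309) = (-3724 + 6*I)*(-1309) = 4874716 - 7854*I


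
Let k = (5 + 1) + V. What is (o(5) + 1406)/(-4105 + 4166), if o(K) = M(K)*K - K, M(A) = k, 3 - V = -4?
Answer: 1466/61 ≈ 24.033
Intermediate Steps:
V = 7 (V = 3 - 1*(-4) = 3 + 4 = 7)
k = 13 (k = (5 + 1) + 7 = 6 + 7 = 13)
M(A) = 13
o(K) = 12*K (o(K) = 13*K - K = 12*K)
(o(5) + 1406)/(-4105 + 4166) = (12*5 + 1406)/(-4105 + 4166) = (60 + 1406)/61 = 1466*(1/61) = 1466/61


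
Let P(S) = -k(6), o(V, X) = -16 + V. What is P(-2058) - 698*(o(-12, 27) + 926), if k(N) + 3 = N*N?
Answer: -626837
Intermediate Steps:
k(N) = -3 + N² (k(N) = -3 + N*N = -3 + N²)
P(S) = -33 (P(S) = -(-3 + 6²) = -(-3 + 36) = -1*33 = -33)
P(-2058) - 698*(o(-12, 27) + 926) = -33 - 698*((-16 - 12) + 926) = -33 - 698*(-28 + 926) = -33 - 698*898 = -33 - 1*626804 = -33 - 626804 = -626837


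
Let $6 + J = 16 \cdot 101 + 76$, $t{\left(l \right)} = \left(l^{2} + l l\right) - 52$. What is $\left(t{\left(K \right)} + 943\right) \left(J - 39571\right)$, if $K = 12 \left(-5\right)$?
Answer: $-306527535$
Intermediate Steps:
$K = -60$
$t{\left(l \right)} = -52 + 2 l^{2}$ ($t{\left(l \right)} = \left(l^{2} + l^{2}\right) - 52 = 2 l^{2} - 52 = -52 + 2 l^{2}$)
$J = 1686$ ($J = -6 + \left(16 \cdot 101 + 76\right) = -6 + \left(1616 + 76\right) = -6 + 1692 = 1686$)
$\left(t{\left(K \right)} + 943\right) \left(J - 39571\right) = \left(\left(-52 + 2 \left(-60\right)^{2}\right) + 943\right) \left(1686 - 39571\right) = \left(\left(-52 + 2 \cdot 3600\right) + 943\right) \left(-37885\right) = \left(\left(-52 + 7200\right) + 943\right) \left(-37885\right) = \left(7148 + 943\right) \left(-37885\right) = 8091 \left(-37885\right) = -306527535$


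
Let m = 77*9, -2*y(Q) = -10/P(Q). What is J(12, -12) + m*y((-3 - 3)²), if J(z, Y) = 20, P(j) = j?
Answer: 465/4 ≈ 116.25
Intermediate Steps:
y(Q) = 5/Q (y(Q) = -(-5)/Q = 5/Q)
m = 693
J(12, -12) + m*y((-3 - 3)²) = 20 + 693*(5/((-3 - 3)²)) = 20 + 693*(5/((-6)²)) = 20 + 693*(5/36) = 20 + 385/4 = 465/4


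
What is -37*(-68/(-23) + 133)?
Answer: -115699/23 ≈ -5030.4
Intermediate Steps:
-37*(-68/(-23) + 133) = -37*(-68*(-1/23) + 133) = -37*(68/23 + 133) = -37*3127/23 = -115699/23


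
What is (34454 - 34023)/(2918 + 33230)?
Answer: 431/36148 ≈ 0.011923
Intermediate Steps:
(34454 - 34023)/(2918 + 33230) = 431/36148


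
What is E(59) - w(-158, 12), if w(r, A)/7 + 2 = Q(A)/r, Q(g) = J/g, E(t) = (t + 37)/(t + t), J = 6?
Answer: 276597/18644 ≈ 14.836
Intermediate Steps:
E(t) = (37 + t)/(2*t) (E(t) = (37 + t)/((2*t)) = (37 + t)*(1/(2*t)) = (37 + t)/(2*t))
Q(g) = 6/g
w(r, A) = -14 + 42/(A*r) (w(r, A) = -14 + 7*((6/A)/r) = -14 + 7*(6/(A*r)) = -14 + 42/(A*r))
E(59) - w(-158, 12) = (½)*(37 + 59)/59 - (-14 + 42/(12*(-158))) = (½)*(1/59)*96 - (-14 + 42*(1/12)*(-1/158)) = 48/59 - (-14 - 7/316) = 48/59 - 1*(-4431/316) = 48/59 + 4431/316 = 276597/18644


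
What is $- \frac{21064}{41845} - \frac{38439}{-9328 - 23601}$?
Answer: $\frac{914863499}{1377914005} \approx 0.66395$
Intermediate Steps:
$- \frac{21064}{41845} - \frac{38439}{-9328 - 23601} = \left(-21064\right) \frac{1}{41845} - \frac{38439}{-9328 - 23601} = - \frac{21064}{41845} - \frac{38439}{-32929} = - \frac{21064}{41845} - - \frac{38439}{32929} = - \frac{21064}{41845} + \frac{38439}{32929} = \frac{914863499}{1377914005}$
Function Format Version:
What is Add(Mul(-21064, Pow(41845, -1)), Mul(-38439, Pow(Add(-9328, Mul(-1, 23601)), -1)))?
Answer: Rational(914863499, 1377914005) ≈ 0.66395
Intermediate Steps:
Add(Mul(-21064, Pow(41845, -1)), Mul(-38439, Pow(Add(-9328, Mul(-1, 23601)), -1))) = Add(Mul(-21064, Rational(1, 41845)), Mul(-38439, Pow(Add(-9328, -23601), -1))) = Add(Rational(-21064, 41845), Mul(-38439, Pow(-32929, -1))) = Add(Rational(-21064, 41845), Mul(-38439, Rational(-1, 32929))) = Add(Rational(-21064, 41845), Rational(38439, 32929)) = Rational(914863499, 1377914005)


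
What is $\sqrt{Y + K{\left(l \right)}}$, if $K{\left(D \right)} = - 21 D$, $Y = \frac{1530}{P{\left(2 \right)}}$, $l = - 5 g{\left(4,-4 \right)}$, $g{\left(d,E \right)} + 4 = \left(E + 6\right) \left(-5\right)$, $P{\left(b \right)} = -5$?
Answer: $4 i \sqrt{111} \approx 42.143 i$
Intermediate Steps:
$g{\left(d,E \right)} = -34 - 5 E$ ($g{\left(d,E \right)} = -4 + \left(E + 6\right) \left(-5\right) = -4 + \left(6 + E\right) \left(-5\right) = -4 - \left(30 + 5 E\right) = -34 - 5 E$)
$l = 70$ ($l = - 5 \left(-34 - -20\right) = - 5 \left(-34 + 20\right) = \left(-5\right) \left(-14\right) = 70$)
$Y = -306$ ($Y = \frac{1530}{-5} = 1530 \left(- \frac{1}{5}\right) = -306$)
$\sqrt{Y + K{\left(l \right)}} = \sqrt{-306 - 1470} = \sqrt{-1776} = 4 i \sqrt{111}$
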